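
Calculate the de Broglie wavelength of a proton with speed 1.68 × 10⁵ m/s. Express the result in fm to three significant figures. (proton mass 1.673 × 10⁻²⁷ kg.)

λ = 2360 fm

p = mv = 1.673 × 10⁻²⁷ × 1.68 × 10⁵ = 2.811 × 10⁻²² kg·m/s.
λ = h/p = 6.626 × 10⁻³⁴ / 2.811 × 10⁻²² = 2.36 × 10⁻¹² m = 2360 fm.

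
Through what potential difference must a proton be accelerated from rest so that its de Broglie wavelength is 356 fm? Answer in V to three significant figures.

p = h/λ = 6.626 × 10⁻³⁴ / 3.560 × 10⁻¹³ = 1.861 × 10⁻²¹ kg·m/s.
KE = p²/(2m) = 1.035 × 10⁻¹⁵ J.
V = KE/e = 1.035 × 10⁻¹⁵ / (1.602 × 10⁻¹⁹) = 6460 V.

V = 6460 V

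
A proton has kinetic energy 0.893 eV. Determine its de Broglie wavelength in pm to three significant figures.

λ = 30.3 pm

KE = 0.893 eV = 1.431 × 10⁻¹⁹ J.
p = √(2mKE) = √(2 × 1.673 × 10⁻²⁷ × 1.431 × 10⁻¹⁹) = 2.188 × 10⁻²³ kg·m/s.
λ = h/p = 6.626 × 10⁻³⁴ / 2.188 × 10⁻²³ = 3.03 × 10⁻¹¹ m = 30.3 pm.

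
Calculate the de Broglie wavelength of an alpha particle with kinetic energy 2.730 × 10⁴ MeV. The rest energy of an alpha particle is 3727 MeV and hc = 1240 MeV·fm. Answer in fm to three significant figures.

Total energy E = KE + m₀c² = 2.730 × 10⁴ + 3727 = 31027 MeV.
(pc)² = E² − (m₀c²)² = (31027)² − (3727)² = 9.488 × 10⁸ MeV², so pc = 3.080 × 10⁴ MeV.
λ = hc/(pc) = 1240 MeV·fm / 3.080 × 10⁴ MeV = 0.0403 fm.

λ = 0.0403 fm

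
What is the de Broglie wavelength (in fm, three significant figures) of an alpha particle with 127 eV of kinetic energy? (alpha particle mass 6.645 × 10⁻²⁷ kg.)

KE = 127 eV = 2.035 × 10⁻¹⁷ J.
p = √(2mKE) = √(2 × 6.645 × 10⁻²⁷ × 2.035 × 10⁻¹⁷) = 5.200 × 10⁻²² kg·m/s.
λ = h/p = 6.626 × 10⁻³⁴ / 5.200 × 10⁻²² = 1.27 × 10⁻¹² m = 1270 fm.

λ = 1270 fm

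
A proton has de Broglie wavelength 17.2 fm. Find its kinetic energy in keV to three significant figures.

p = h/λ = 6.626 × 10⁻³⁴ / 1.720 × 10⁻¹⁴ = 3.852 × 10⁻²⁰ kg·m/s.
KE = p²/(2m) = (3.852 × 10⁻²⁰)² / (2 × 1.673 × 10⁻²⁷) = 4.435 × 10⁻¹³ J = 2770 keV.

KE = 2770 keV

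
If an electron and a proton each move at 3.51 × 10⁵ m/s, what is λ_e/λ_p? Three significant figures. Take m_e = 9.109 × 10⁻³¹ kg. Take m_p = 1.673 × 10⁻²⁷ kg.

λ_e/λ_p = 1840

At fixed v, p = mv so λ = h/(mv) ∝ 1/m.
λ_e/λ_p = m_p/m_e = 1.673 × 10⁻²⁷/9.109 × 10⁻³¹ = 1840.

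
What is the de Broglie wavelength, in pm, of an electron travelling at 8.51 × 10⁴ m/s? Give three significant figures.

λ = 8550 pm

p = mv = 9.109 × 10⁻³¹ × 8.51 × 10⁴ = 7.752 × 10⁻²⁶ kg·m/s.
λ = h/p = 6.626 × 10⁻³⁴ / 7.752 × 10⁻²⁶ = 8.55 × 10⁻⁹ m = 8550 pm.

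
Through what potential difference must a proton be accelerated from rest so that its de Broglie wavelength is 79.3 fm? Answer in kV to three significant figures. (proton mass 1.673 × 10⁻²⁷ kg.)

p = h/λ = 6.626 × 10⁻³⁴ / 7.930 × 10⁻¹⁴ = 8.356 × 10⁻²¹ kg·m/s.
KE = p²/(2m) = 2.087 × 10⁻¹⁴ J.
V = KE/e = 2.087 × 10⁻¹⁴ / (1.602 × 10⁻¹⁹) = 130 kV.

V = 130 kV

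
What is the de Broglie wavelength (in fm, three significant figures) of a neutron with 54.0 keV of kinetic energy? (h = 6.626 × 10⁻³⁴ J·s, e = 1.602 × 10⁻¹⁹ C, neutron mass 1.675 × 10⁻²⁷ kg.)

KE = 54.0 keV = 8.651 × 10⁻¹⁵ J.
p = √(2mKE) = √(2 × 1.675 × 10⁻²⁷ × 8.651 × 10⁻¹⁵) = 5.383 × 10⁻²¹ kg·m/s.
λ = h/p = 6.626 × 10⁻³⁴ / 5.383 × 10⁻²¹ = 1.23 × 10⁻¹³ m = 123 fm.

λ = 123 fm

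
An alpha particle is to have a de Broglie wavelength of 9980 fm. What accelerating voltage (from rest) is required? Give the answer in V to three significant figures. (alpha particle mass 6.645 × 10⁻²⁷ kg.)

V = 1.04 V

p = h/λ = 6.626 × 10⁻³⁴ / 9.980 × 10⁻¹² = 6.639 × 10⁻²³ kg·m/s.
KE = p²/(2m) = 3.317 × 10⁻¹⁹ J.
V = KE/2e = 3.317 × 10⁻¹⁹ / (2 × 1.602 × 10⁻¹⁹) = 1.04 V.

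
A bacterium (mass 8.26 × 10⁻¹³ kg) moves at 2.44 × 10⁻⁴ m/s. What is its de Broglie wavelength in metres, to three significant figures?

λ = 3.29 × 10⁻¹⁸ m

p = mv = 8.26 × 10⁻¹³ × 2.44 × 10⁻⁴ = 2.015 × 10⁻¹⁶ kg·m/s.
λ = h/p = 6.626 × 10⁻³⁴ / 2.015 × 10⁻¹⁶ = 3.29 × 10⁻¹⁸ m.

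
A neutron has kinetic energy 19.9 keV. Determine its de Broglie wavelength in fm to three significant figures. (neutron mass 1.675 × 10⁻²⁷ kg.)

λ = 203 fm

KE = 19.9 keV = 3.188 × 10⁻¹⁵ J.
p = √(2mKE) = √(2 × 1.675 × 10⁻²⁷ × 3.188 × 10⁻¹⁵) = 3.268 × 10⁻²¹ kg·m/s.
λ = h/p = 6.626 × 10⁻³⁴ / 3.268 × 10⁻²¹ = 2.03 × 10⁻¹³ m = 203 fm.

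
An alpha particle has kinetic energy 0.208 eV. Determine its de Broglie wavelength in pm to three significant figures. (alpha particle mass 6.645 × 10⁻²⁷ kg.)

KE = 0.208 eV = 3.332 × 10⁻²⁰ J.
p = √(2mKE) = √(2 × 6.645 × 10⁻²⁷ × 3.332 × 10⁻²⁰) = 2.104 × 10⁻²³ kg·m/s.
λ = h/p = 6.626 × 10⁻³⁴ / 2.104 × 10⁻²³ = 3.15 × 10⁻¹¹ m = 31.5 pm.

λ = 31.5 pm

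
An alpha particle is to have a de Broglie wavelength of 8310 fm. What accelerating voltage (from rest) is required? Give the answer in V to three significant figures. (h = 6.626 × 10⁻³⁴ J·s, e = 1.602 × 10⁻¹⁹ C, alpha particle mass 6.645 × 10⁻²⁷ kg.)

p = h/λ = 6.626 × 10⁻³⁴ / 8.310 × 10⁻¹² = 7.974 × 10⁻²³ kg·m/s.
KE = p²/(2m) = 4.784 × 10⁻¹⁹ J.
V = KE/2e = 4.784 × 10⁻¹⁹ / (2 × 1.602 × 10⁻¹⁹) = 1.49 V.

V = 1.49 V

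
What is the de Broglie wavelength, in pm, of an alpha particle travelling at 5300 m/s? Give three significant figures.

p = mv = 6.645 × 10⁻²⁷ × 5300 = 3.522 × 10⁻²³ kg·m/s.
λ = h/p = 6.626 × 10⁻³⁴ / 3.522 × 10⁻²³ = 1.88 × 10⁻¹¹ m = 18.8 pm.

λ = 18.8 pm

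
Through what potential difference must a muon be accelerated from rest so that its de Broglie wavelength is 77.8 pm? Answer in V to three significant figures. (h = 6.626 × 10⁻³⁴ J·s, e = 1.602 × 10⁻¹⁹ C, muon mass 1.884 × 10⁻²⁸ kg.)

V = 1.20 V

p = h/λ = 6.626 × 10⁻³⁴ / 7.780 × 10⁻¹¹ = 8.517 × 10⁻²⁴ kg·m/s.
KE = p²/(2m) = 1.925 × 10⁻¹⁹ J.
V = KE/e = 1.925 × 10⁻¹⁹ / (1.602 × 10⁻¹⁹) = 1.20 V.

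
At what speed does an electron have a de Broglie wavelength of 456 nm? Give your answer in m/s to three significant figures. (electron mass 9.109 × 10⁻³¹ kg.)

v = 1600 m/s

p = h/λ = 6.626 × 10⁻³⁴ / 4.560 × 10⁻⁷ = 1.453 × 10⁻²⁷ kg·m/s.
v = p/m = 1.453 × 10⁻²⁷ / 9.109 × 10⁻³¹ = 1.60 × 10³ m/s = 1600 m/s.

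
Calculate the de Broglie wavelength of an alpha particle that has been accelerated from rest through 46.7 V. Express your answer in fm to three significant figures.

λ = 1490 fm

KE = 2eV = 2 × 1.602 × 10⁻¹⁹ × 46.70 = 1.496 × 10⁻¹⁷ J.
p = √(2mKE) = √(2 × 6.645 × 10⁻²⁷ × 1.496 × 10⁻¹⁷) = 4.459 × 10⁻²² kg·m/s.
λ = h/p = 6.626 × 10⁻³⁴ / 4.459 × 10⁻²² = 1.49 × 10⁻¹² m = 1490 fm.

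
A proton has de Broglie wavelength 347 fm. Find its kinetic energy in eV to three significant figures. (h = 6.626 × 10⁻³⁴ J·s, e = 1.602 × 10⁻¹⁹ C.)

p = h/λ = 6.626 × 10⁻³⁴ / 3.470 × 10⁻¹³ = 1.910 × 10⁻²¹ kg·m/s.
KE = p²/(2m) = (1.910 × 10⁻²¹)² / (2 × 1.673 × 10⁻²⁷) = 1.090 × 10⁻¹⁵ J = 6800 eV.

KE = 6800 eV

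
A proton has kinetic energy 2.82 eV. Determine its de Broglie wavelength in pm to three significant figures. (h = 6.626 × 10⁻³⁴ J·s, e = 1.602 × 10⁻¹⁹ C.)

λ = 17.0 pm

KE = 2.82 eV = 4.518 × 10⁻¹⁹ J.
p = √(2mKE) = √(2 × 1.673 × 10⁻²⁷ × 4.518 × 10⁻¹⁹) = 3.888 × 10⁻²³ kg·m/s.
λ = h/p = 6.626 × 10⁻³⁴ / 3.888 × 10⁻²³ = 1.70 × 10⁻¹¹ m = 17.0 pm.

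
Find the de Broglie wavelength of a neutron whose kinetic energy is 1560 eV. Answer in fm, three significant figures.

λ = 724 fm

KE = 1560 eV = 2.499 × 10⁻¹⁶ J.
p = √(2mKE) = √(2 × 1.675 × 10⁻²⁷ × 2.499 × 10⁻¹⁶) = 9.150 × 10⁻²² kg·m/s.
λ = h/p = 6.626 × 10⁻³⁴ / 9.150 × 10⁻²² = 7.24 × 10⁻¹³ m = 724 fm.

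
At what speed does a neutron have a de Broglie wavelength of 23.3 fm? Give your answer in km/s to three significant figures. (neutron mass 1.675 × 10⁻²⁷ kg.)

p = h/λ = 6.626 × 10⁻³⁴ / 2.330 × 10⁻¹⁴ = 2.844 × 10⁻²⁰ kg·m/s.
v = p/m = 2.844 × 10⁻²⁰ / 1.675 × 10⁻²⁷ = 1.70 × 10⁷ m/s = 1.70 × 10⁴ km/s.

v = 1.70 × 10⁴ km/s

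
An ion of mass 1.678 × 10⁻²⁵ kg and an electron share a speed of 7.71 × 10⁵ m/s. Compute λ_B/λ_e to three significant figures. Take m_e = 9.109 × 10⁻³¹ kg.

λ_B/λ_e = 5.43 × 10⁻⁶

At fixed v, p = mv so λ = h/(mv) ∝ 1/m.
λ_B/λ_e = m_e/m_B = 9.109 × 10⁻³¹/1.678 × 10⁻²⁵ = 5.43 × 10⁻⁶.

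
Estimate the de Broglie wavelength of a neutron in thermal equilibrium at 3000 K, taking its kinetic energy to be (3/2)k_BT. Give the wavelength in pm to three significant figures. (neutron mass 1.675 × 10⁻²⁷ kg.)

KE = (3/2)k_BT = 1.5 × 1.381 × 10⁻²³ × 3000 = 6.215 × 10⁻²⁰ J.
p = √(2mKE) = √(2 × 1.675 × 10⁻²⁷ × 6.215 × 10⁻²⁰) = 1.443 × 10⁻²³ kg·m/s.
λ = h/p = 4.59 × 10⁻¹¹ m = 45.9 pm.

λ = 45.9 pm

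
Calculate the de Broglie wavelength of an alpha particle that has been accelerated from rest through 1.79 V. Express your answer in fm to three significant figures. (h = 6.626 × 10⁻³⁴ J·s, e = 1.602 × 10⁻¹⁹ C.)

KE = 2eV = 2 × 1.602 × 10⁻¹⁹ × 1.790 = 5.735 × 10⁻¹⁹ J.
p = √(2mKE) = √(2 × 6.645 × 10⁻²⁷ × 5.735 × 10⁻¹⁹) = 8.730 × 10⁻²³ kg·m/s.
λ = h/p = 6.626 × 10⁻³⁴ / 8.730 × 10⁻²³ = 7.59 × 10⁻¹² m = 7590 fm.

λ = 7590 fm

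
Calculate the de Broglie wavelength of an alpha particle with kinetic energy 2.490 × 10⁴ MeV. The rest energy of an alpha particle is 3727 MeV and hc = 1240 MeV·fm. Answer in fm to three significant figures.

λ = 0.0437 fm

Total energy E = KE + m₀c² = 2.490 × 10⁴ + 3727 = 28627 MeV.
(pc)² = E² − (m₀c²)² = (28627)² − (3727)² = 8.056 × 10⁸ MeV², so pc = 2.838 × 10⁴ MeV.
λ = hc/(pc) = 1240 MeV·fm / 2.838 × 10⁴ MeV = 0.0437 fm.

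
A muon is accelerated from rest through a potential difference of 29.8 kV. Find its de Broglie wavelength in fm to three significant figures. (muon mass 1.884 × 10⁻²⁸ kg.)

KE = eV = 1.602 × 10⁻¹⁹ × 2.980 × 10⁴ = 4.774 × 10⁻¹⁵ J.
p = √(2mKE) = √(2 × 1.884 × 10⁻²⁸ × 4.774 × 10⁻¹⁵) = 1.341 × 10⁻²¹ kg·m/s.
λ = h/p = 6.626 × 10⁻³⁴ / 1.341 × 10⁻²¹ = 4.94 × 10⁻¹³ m = 494 fm.

λ = 494 fm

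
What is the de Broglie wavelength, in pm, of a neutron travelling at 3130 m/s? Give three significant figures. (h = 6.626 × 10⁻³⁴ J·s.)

p = mv = 1.675 × 10⁻²⁷ × 3130 = 5.243 × 10⁻²⁴ kg·m/s.
λ = h/p = 6.626 × 10⁻³⁴ / 5.243 × 10⁻²⁴ = 1.26 × 10⁻¹⁰ m = 126 pm.

λ = 126 pm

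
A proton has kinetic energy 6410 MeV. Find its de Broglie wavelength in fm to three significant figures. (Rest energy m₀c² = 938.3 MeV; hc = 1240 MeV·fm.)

Total energy E = KE + m₀c² = 6410 + 938.3 = 7348.3 MeV.
(pc)² = E² − (m₀c²)² = (7348.3)² − (938.3)² = 5.312 × 10⁷ MeV², so pc = 7288 MeV.
λ = hc/(pc) = 1240 MeV·fm / 7288 MeV = 0.170 fm.

λ = 0.170 fm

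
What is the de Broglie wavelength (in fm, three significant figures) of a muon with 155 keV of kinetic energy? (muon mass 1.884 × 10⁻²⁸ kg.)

λ = 217 fm

KE = 155 keV = 2.483 × 10⁻¹⁴ J.
p = √(2mKE) = √(2 × 1.884 × 10⁻²⁸ × 2.483 × 10⁻¹⁴) = 3.059 × 10⁻²¹ kg·m/s.
λ = h/p = 6.626 × 10⁻³⁴ / 3.059 × 10⁻²¹ = 2.17 × 10⁻¹³ m = 217 fm.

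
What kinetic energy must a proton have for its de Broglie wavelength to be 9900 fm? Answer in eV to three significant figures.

p = h/λ = 6.626 × 10⁻³⁴ / 9.900 × 10⁻¹² = 6.693 × 10⁻²³ kg·m/s.
KE = p²/(2m) = (6.693 × 10⁻²³)² / (2 × 1.673 × 10⁻²⁷) = 1.339 × 10⁻¹⁸ J = 8.36 eV.

KE = 8.36 eV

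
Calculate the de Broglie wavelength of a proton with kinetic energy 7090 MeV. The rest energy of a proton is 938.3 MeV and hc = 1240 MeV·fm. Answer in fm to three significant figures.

λ = 0.156 fm

Total energy E = KE + m₀c² = 7090 + 938.3 = 8028.3 MeV.
(pc)² = E² − (m₀c²)² = (8028.3)² − (938.3)² = 6.357 × 10⁷ MeV², so pc = 7973 MeV.
λ = hc/(pc) = 1240 MeV·fm / 7973 MeV = 0.156 fm.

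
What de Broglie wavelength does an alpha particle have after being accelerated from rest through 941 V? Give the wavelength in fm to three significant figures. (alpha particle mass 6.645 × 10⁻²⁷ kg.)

λ = 331 fm

KE = 2eV = 2 × 1.602 × 10⁻¹⁹ × 941.0 = 3.015 × 10⁻¹⁶ J.
p = √(2mKE) = √(2 × 6.645 × 10⁻²⁷ × 3.015 × 10⁻¹⁶) = 2.002 × 10⁻²¹ kg·m/s.
λ = h/p = 6.626 × 10⁻³⁴ / 2.002 × 10⁻²¹ = 3.31 × 10⁻¹³ m = 331 fm.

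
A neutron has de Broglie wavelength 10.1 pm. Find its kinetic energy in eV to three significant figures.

KE = 8.02 eV

p = h/λ = 6.626 × 10⁻³⁴ / 1.010 × 10⁻¹¹ = 6.560 × 10⁻²³ kg·m/s.
KE = p²/(2m) = (6.560 × 10⁻²³)² / (2 × 1.675 × 10⁻²⁷) = 1.285 × 10⁻¹⁸ J = 8.02 eV.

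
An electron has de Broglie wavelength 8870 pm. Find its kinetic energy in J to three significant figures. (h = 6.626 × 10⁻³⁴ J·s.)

p = h/λ = 6.626 × 10⁻³⁴ / 8.870 × 10⁻⁹ = 7.470 × 10⁻²⁶ kg·m/s.
KE = p²/(2m) = (7.470 × 10⁻²⁶)² / (2 × 9.109 × 10⁻³¹) = 3.063 × 10⁻²¹ J = 3.06 × 10⁻²¹ J.

KE = 3.06 × 10⁻²¹ J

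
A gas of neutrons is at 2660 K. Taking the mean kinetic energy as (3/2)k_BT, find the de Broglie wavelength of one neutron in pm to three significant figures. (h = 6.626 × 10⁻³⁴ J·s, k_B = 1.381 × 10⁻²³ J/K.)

KE = (3/2)k_BT = 1.5 × 1.381 × 10⁻²³ × 2660 = 5.510 × 10⁻²⁰ J.
p = √(2mKE) = √(2 × 1.675 × 10⁻²⁷ × 5.510 × 10⁻²⁰) = 1.359 × 10⁻²³ kg·m/s.
λ = h/p = 4.88 × 10⁻¹¹ m = 48.8 pm.

λ = 48.8 pm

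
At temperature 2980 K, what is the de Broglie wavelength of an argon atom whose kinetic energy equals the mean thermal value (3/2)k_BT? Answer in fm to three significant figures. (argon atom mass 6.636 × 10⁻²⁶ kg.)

λ = 7320 fm

KE = (3/2)k_BT = 1.5 × 1.381 × 10⁻²³ × 2980 = 6.173 × 10⁻²⁰ J.
p = √(2mKE) = √(2 × 6.636 × 10⁻²⁶ × 6.173 × 10⁻²⁰) = 9.051 × 10⁻²³ kg·m/s.
λ = h/p = 7.32 × 10⁻¹² m = 7320 fm.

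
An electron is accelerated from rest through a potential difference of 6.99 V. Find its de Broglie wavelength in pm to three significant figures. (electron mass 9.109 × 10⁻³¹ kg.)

λ = 464 pm

KE = eV = 1.602 × 10⁻¹⁹ × 6.990 = 1.120 × 10⁻¹⁸ J.
p = √(2mKE) = √(2 × 9.109 × 10⁻³¹ × 1.120 × 10⁻¹⁸) = 1.428 × 10⁻²⁴ kg·m/s.
λ = h/p = 6.626 × 10⁻³⁴ / 1.428 × 10⁻²⁴ = 4.64 × 10⁻¹⁰ m = 464 pm.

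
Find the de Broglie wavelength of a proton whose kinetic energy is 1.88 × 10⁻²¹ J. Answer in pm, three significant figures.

p = √(2mKE) = √(2 × 1.673 × 10⁻²⁷ × 1.880 × 10⁻²¹) = 2.508 × 10⁻²⁴ kg·m/s.
λ = h/p = 6.626 × 10⁻³⁴ / 2.508 × 10⁻²⁴ = 2.64 × 10⁻¹⁰ m = 264 pm.

λ = 264 pm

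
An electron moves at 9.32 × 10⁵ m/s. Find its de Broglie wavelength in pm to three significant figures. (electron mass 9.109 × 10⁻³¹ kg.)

p = mv = 9.109 × 10⁻³¹ × 9.32 × 10⁵ = 8.490 × 10⁻²⁵ kg·m/s.
λ = h/p = 6.626 × 10⁻³⁴ / 8.490 × 10⁻²⁵ = 7.80 × 10⁻¹⁰ m = 780 pm.

λ = 780 pm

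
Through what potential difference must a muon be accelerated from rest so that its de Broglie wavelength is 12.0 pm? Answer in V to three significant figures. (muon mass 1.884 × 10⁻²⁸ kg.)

V = 50.5 V

p = h/λ = 6.626 × 10⁻³⁴ / 1.200 × 10⁻¹¹ = 5.522 × 10⁻²³ kg·m/s.
KE = p²/(2m) = 8.092 × 10⁻¹⁸ J.
V = KE/e = 8.092 × 10⁻¹⁸ / (1.602 × 10⁻¹⁹) = 50.5 V.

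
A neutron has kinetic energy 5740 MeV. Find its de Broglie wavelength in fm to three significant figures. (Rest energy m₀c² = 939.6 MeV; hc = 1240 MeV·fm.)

Total energy E = KE + m₀c² = 5740 + 939.6 = 6679.6 MeV.
(pc)² = E² − (m₀c²)² = (6679.6)² − (939.6)² = 4.373 × 10⁷ MeV², so pc = 6613 MeV.
λ = hc/(pc) = 1240 MeV·fm / 6613 MeV = 0.188 fm.

λ = 0.188 fm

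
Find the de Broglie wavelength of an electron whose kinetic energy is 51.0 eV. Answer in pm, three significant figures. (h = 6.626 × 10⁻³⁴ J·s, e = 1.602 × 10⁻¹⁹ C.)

KE = 51.0 eV = 8.170 × 10⁻¹⁸ J.
p = √(2mKE) = √(2 × 9.109 × 10⁻³¹ × 8.170 × 10⁻¹⁸) = 3.858 × 10⁻²⁴ kg·m/s.
λ = h/p = 6.626 × 10⁻³⁴ / 3.858 × 10⁻²⁴ = 1.72 × 10⁻¹⁰ m = 172 pm.

λ = 172 pm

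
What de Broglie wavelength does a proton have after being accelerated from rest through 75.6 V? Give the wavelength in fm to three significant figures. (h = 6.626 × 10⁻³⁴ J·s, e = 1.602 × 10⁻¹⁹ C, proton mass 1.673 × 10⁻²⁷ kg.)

KE = eV = 1.602 × 10⁻¹⁹ × 75.60 = 1.211 × 10⁻¹⁷ J.
p = √(2mKE) = √(2 × 1.673 × 10⁻²⁷ × 1.211 × 10⁻¹⁷) = 2.013 × 10⁻²² kg·m/s.
λ = h/p = 6.626 × 10⁻³⁴ / 2.013 × 10⁻²² = 3.29 × 10⁻¹² m = 3290 fm.

λ = 3290 fm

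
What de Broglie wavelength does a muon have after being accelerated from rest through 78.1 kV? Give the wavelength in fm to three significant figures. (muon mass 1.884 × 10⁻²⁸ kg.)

KE = eV = 1.602 × 10⁻¹⁹ × 7.810 × 10⁴ = 1.251 × 10⁻¹⁴ J.
p = √(2mKE) = √(2 × 1.884 × 10⁻²⁸ × 1.251 × 10⁻¹⁴) = 2.171 × 10⁻²¹ kg·m/s.
λ = h/p = 6.626 × 10⁻³⁴ / 2.171 × 10⁻²¹ = 3.05 × 10⁻¹³ m = 305 fm.

λ = 305 fm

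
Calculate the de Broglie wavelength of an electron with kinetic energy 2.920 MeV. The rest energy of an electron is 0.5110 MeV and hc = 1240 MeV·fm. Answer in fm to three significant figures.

λ = 365 fm

Total energy E = KE + m₀c² = 2.920 + 0.5110 = 3.4310 MeV.
(pc)² = E² − (m₀c²)² = (3.4310)² − (0.5110)² = 11.51 MeV², so pc = 3.393 MeV.
λ = hc/(pc) = 1240 MeV·fm / 3.393 MeV = 365 fm.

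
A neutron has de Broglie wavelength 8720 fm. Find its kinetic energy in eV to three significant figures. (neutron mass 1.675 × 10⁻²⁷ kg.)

KE = 10.8 eV

p = h/λ = 6.626 × 10⁻³⁴ / 8.720 × 10⁻¹² = 7.599 × 10⁻²³ kg·m/s.
KE = p²/(2m) = (7.599 × 10⁻²³)² / (2 × 1.675 × 10⁻²⁷) = 1.724 × 10⁻¹⁸ J = 10.8 eV.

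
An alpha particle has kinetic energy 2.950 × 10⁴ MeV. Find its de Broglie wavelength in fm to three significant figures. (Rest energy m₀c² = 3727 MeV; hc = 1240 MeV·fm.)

Total energy E = KE + m₀c² = 2.950 × 10⁴ + 3727 = 33227 MeV.
(pc)² = E² − (m₀c²)² = (33227)² − (3727)² = 1.090 × 10⁹ MeV², so pc = 3.302 × 10⁴ MeV.
λ = hc/(pc) = 1240 MeV·fm / 3.302 × 10⁴ MeV = 0.0376 fm.

λ = 0.0376 fm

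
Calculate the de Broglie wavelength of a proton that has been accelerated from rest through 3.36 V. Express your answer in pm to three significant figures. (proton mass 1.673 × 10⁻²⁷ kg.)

KE = eV = 1.602 × 10⁻¹⁹ × 3.360 = 5.383 × 10⁻¹⁹ J.
p = √(2mKE) = √(2 × 1.673 × 10⁻²⁷ × 5.383 × 10⁻¹⁹) = 4.244 × 10⁻²³ kg·m/s.
λ = h/p = 6.626 × 10⁻³⁴ / 4.244 × 10⁻²³ = 1.56 × 10⁻¹¹ m = 15.6 pm.

λ = 15.6 pm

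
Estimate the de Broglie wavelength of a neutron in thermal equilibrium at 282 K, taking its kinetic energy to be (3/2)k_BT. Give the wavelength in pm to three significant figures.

λ = 150 pm

KE = (3/2)k_BT = 1.5 × 1.381 × 10⁻²³ × 282 = 5.842 × 10⁻²¹ J.
p = √(2mKE) = √(2 × 1.675 × 10⁻²⁷ × 5.842 × 10⁻²¹) = 4.424 × 10⁻²⁴ kg·m/s.
λ = h/p = 1.50 × 10⁻¹⁰ m = 150 pm.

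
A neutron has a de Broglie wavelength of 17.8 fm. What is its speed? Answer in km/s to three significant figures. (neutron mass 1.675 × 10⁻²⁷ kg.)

v = 2.22 × 10⁴ km/s

p = h/λ = 6.626 × 10⁻³⁴ / 1.780 × 10⁻¹⁴ = 3.722 × 10⁻²⁰ kg·m/s.
v = p/m = 3.722 × 10⁻²⁰ / 1.675 × 10⁻²⁷ = 2.22 × 10⁷ m/s = 2.22 × 10⁴ km/s.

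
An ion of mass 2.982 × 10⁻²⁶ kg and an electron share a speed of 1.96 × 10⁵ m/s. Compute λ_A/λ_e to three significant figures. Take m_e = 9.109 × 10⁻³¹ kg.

λ_A/λ_e = 3.05 × 10⁻⁵

At fixed v, p = mv so λ = h/(mv) ∝ 1/m.
λ_A/λ_e = m_e/m_A = 9.109 × 10⁻³¹/2.982 × 10⁻²⁶ = 3.05 × 10⁻⁵.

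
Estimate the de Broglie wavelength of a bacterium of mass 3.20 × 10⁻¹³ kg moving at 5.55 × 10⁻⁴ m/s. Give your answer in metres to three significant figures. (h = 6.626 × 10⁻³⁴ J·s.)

λ = 3.73 × 10⁻¹⁸ m

p = mv = 3.20 × 10⁻¹³ × 5.55 × 10⁻⁴ = 1.776 × 10⁻¹⁶ kg·m/s.
λ = h/p = 6.626 × 10⁻³⁴ / 1.776 × 10⁻¹⁶ = 3.73 × 10⁻¹⁸ m.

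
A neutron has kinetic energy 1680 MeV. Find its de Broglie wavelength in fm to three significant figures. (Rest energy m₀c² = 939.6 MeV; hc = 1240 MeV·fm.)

Total energy E = KE + m₀c² = 1680 + 939.6 = 2619.6 MeV.
(pc)² = E² − (m₀c²)² = (2619.6)² − (939.6)² = 5.979 × 10⁶ MeV², so pc = 2445 MeV.
λ = hc/(pc) = 1240 MeV·fm / 2445 MeV = 0.507 fm.

λ = 0.507 fm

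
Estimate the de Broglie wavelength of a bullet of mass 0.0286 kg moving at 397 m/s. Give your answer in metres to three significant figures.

λ = 5.84 × 10⁻³⁵ m

p = mv = 0.0286 × 397 = 1.135 × 10¹ kg·m/s.
λ = h/p = 6.626 × 10⁻³⁴ / 1.135 × 10¹ = 5.84 × 10⁻³⁵ m.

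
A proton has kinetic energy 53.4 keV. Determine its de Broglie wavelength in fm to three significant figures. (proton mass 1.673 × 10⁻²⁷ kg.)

λ = 124 fm

KE = 53.4 keV = 8.555 × 10⁻¹⁵ J.
p = √(2mKE) = √(2 × 1.673 × 10⁻²⁷ × 8.555 × 10⁻¹⁵) = 5.350 × 10⁻²¹ kg·m/s.
λ = h/p = 6.626 × 10⁻³⁴ / 5.350 × 10⁻²¹ = 1.24 × 10⁻¹³ m = 124 fm.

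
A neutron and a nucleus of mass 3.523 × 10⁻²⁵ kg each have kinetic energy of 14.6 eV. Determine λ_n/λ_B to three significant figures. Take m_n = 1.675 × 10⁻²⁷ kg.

λ_n/λ_B = 14.5

At fixed KE, p = √(2mKE) so λ = h/p ∝ 1/√m.
λ_n/λ_B = √(m_B/m_n) = √(3.523 × 10⁻²⁵/1.675 × 10⁻²⁷) = √(210.3) = 14.5.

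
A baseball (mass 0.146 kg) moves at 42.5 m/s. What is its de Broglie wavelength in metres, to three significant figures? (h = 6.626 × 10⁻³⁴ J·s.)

λ = 1.07 × 10⁻³⁴ m

p = mv = 0.146 × 42.5 = 6.205 kg·m/s.
λ = h/p = 6.626 × 10⁻³⁴ / 6.205 = 1.07 × 10⁻³⁴ m.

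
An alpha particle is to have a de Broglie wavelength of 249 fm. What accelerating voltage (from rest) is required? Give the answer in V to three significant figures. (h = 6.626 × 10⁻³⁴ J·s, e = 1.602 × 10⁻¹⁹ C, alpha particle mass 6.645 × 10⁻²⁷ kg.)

p = h/λ = 6.626 × 10⁻³⁴ / 2.490 × 10⁻¹³ = 2.661 × 10⁻²¹ kg·m/s.
KE = p²/(2m) = 5.328 × 10⁻¹⁶ J.
V = KE/2e = 5.328 × 10⁻¹⁶ / (2 × 1.602 × 10⁻¹⁹) = 1660 V.

V = 1660 V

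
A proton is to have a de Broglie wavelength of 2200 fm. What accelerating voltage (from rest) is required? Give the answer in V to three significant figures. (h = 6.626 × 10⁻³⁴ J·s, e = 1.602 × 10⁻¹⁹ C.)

p = h/λ = 6.626 × 10⁻³⁴ / 2.200 × 10⁻¹² = 3.012 × 10⁻²² kg·m/s.
KE = p²/(2m) = 2.711 × 10⁻¹⁷ J.
V = KE/e = 2.711 × 10⁻¹⁷ / (1.602 × 10⁻¹⁹) = 169 V.

V = 169 V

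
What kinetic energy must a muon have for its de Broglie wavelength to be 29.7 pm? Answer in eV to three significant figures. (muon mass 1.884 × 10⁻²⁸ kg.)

KE = 8.25 eV

p = h/λ = 6.626 × 10⁻³⁴ / 2.970 × 10⁻¹¹ = 2.231 × 10⁻²³ kg·m/s.
KE = p²/(2m) = (2.231 × 10⁻²³)² / (2 × 1.884 × 10⁻²⁸) = 1.321 × 10⁻¹⁸ J = 8.25 eV.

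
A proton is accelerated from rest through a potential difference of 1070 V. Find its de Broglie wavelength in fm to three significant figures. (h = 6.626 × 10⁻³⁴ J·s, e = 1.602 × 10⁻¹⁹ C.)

λ = 875 fm

KE = eV = 1.602 × 10⁻¹⁹ × 1070 = 1.714 × 10⁻¹⁶ J.
p = √(2mKE) = √(2 × 1.673 × 10⁻²⁷ × 1.714 × 10⁻¹⁶) = 7.573 × 10⁻²² kg·m/s.
λ = h/p = 6.626 × 10⁻³⁴ / 7.573 × 10⁻²² = 8.75 × 10⁻¹³ m = 875 fm.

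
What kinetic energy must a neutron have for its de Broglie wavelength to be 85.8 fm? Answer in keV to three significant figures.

KE = 111 keV

p = h/λ = 6.626 × 10⁻³⁴ / 8.580 × 10⁻¹⁴ = 7.723 × 10⁻²¹ kg·m/s.
KE = p²/(2m) = (7.723 × 10⁻²¹)² / (2 × 1.675 × 10⁻²⁷) = 1.780 × 10⁻¹⁴ J = 111 keV.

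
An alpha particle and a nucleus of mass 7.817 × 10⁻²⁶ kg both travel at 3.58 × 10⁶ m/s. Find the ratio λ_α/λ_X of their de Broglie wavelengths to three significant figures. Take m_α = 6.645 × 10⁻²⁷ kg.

At fixed v, p = mv so λ = h/(mv) ∝ 1/m.
λ_α/λ_X = m_X/m_α = 7.817 × 10⁻²⁶/6.645 × 10⁻²⁷ = 11.8.

λ_α/λ_X = 11.8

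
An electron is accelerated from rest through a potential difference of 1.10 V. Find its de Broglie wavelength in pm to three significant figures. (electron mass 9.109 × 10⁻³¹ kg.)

KE = eV = 1.602 × 10⁻¹⁹ × 1.100 = 1.762 × 10⁻¹⁹ J.
p = √(2mKE) = √(2 × 9.109 × 10⁻³¹ × 1.762 × 10⁻¹⁹) = 5.666 × 10⁻²⁵ kg·m/s.
λ = h/p = 6.626 × 10⁻³⁴ / 5.666 × 10⁻²⁵ = 1.17 × 10⁻⁹ m = 1170 pm.

λ = 1170 pm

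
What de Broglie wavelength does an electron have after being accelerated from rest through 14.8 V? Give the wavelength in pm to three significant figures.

KE = eV = 1.602 × 10⁻¹⁹ × 14.80 = 2.371 × 10⁻¹⁸ J.
p = √(2mKE) = √(2 × 9.109 × 10⁻³¹ × 2.371 × 10⁻¹⁸) = 2.078 × 10⁻²⁴ kg·m/s.
λ = h/p = 6.626 × 10⁻³⁴ / 2.078 × 10⁻²⁴ = 3.19 × 10⁻¹⁰ m = 319 pm.

λ = 319 pm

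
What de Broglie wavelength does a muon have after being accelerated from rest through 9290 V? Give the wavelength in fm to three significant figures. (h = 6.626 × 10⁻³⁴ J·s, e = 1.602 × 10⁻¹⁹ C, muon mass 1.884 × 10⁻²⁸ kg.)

λ = 885 fm

KE = eV = 1.602 × 10⁻¹⁹ × 9290 = 1.488 × 10⁻¹⁵ J.
p = √(2mKE) = √(2 × 1.884 × 10⁻²⁸ × 1.488 × 10⁻¹⁵) = 7.488 × 10⁻²² kg·m/s.
λ = h/p = 6.626 × 10⁻³⁴ / 7.488 × 10⁻²² = 8.85 × 10⁻¹³ m = 885 fm.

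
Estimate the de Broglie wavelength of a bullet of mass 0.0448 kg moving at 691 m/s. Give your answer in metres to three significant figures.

λ = 2.14 × 10⁻³⁵ m

p = mv = 0.0448 × 691 = 3.096 × 10¹ kg·m/s.
λ = h/p = 6.626 × 10⁻³⁴ / 3.096 × 10¹ = 2.14 × 10⁻³⁵ m.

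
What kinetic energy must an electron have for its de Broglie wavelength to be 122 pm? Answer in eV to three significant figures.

KE = 101 eV

p = h/λ = 6.626 × 10⁻³⁴ / 1.220 × 10⁻¹⁰ = 5.431 × 10⁻²⁴ kg·m/s.
KE = p²/(2m) = (5.431 × 10⁻²⁴)² / (2 × 9.109 × 10⁻³¹) = 1.619 × 10⁻¹⁷ J = 101 eV.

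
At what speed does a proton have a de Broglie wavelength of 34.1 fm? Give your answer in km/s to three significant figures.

v = 1.16 × 10⁴ km/s

p = h/λ = 6.626 × 10⁻³⁴ / 3.410 × 10⁻¹⁴ = 1.943 × 10⁻²⁰ kg·m/s.
v = p/m = 1.943 × 10⁻²⁰ / 1.673 × 10⁻²⁷ = 1.16 × 10⁷ m/s = 1.16 × 10⁴ km/s.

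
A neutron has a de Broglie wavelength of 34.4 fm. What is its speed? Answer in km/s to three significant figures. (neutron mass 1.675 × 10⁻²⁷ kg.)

p = h/λ = 6.626 × 10⁻³⁴ / 3.440 × 10⁻¹⁴ = 1.926 × 10⁻²⁰ kg·m/s.
v = p/m = 1.926 × 10⁻²⁰ / 1.675 × 10⁻²⁷ = 1.15 × 10⁷ m/s = 1.15 × 10⁴ km/s.

v = 1.15 × 10⁴ km/s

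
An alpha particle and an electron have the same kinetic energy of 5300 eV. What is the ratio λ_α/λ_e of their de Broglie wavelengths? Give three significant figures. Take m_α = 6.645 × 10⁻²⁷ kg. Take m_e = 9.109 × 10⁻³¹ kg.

At fixed KE, p = √(2mKE) so λ = h/p ∝ 1/√m.
λ_α/λ_e = √(m_e/m_α) = √(9.109 × 10⁻³¹/6.645 × 10⁻²⁷) = √(1.371 × 10⁻⁴) = 0.0117.

λ_α/λ_e = 0.0117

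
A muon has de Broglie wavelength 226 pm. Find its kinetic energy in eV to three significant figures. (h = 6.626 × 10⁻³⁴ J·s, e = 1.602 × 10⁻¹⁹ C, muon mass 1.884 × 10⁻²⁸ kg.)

p = h/λ = 6.626 × 10⁻³⁴ / 2.260 × 10⁻¹⁰ = 2.932 × 10⁻²⁴ kg·m/s.
KE = p²/(2m) = (2.932 × 10⁻²⁴)² / (2 × 1.884 × 10⁻²⁸) = 2.281 × 10⁻²⁰ J = 0.142 eV.

KE = 0.142 eV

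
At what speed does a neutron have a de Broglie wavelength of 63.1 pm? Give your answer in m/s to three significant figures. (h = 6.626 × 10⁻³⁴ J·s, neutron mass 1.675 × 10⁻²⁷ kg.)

v = 6270 m/s

p = h/λ = 6.626 × 10⁻³⁴ / 6.310 × 10⁻¹¹ = 1.050 × 10⁻²³ kg·m/s.
v = p/m = 1.050 × 10⁻²³ / 1.675 × 10⁻²⁷ = 6.27 × 10³ m/s = 6270 m/s.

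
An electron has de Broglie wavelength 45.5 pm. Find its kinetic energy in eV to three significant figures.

p = h/λ = 6.626 × 10⁻³⁴ / 4.550 × 10⁻¹¹ = 1.456 × 10⁻²³ kg·m/s.
KE = p²/(2m) = (1.456 × 10⁻²³)² / (2 × 9.109 × 10⁻³¹) = 1.164 × 10⁻¹⁶ J = 727 eV.

KE = 727 eV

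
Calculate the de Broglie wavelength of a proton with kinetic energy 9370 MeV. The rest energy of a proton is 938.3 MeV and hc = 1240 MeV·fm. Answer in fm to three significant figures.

Total energy E = KE + m₀c² = 9370 + 938.3 = 10308.3 MeV.
(pc)² = E² − (m₀c²)² = (10308.3)² − (938.3)² = 1.054 × 10⁸ MeV², so pc = 1.027 × 10⁴ MeV.
λ = hc/(pc) = 1240 MeV·fm / 1.027 × 10⁴ MeV = 0.121 fm.

λ = 0.121 fm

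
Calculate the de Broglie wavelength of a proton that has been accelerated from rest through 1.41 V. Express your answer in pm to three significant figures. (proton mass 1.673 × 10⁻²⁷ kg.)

KE = eV = 1.602 × 10⁻¹⁹ × 1.410 = 2.259 × 10⁻¹⁹ J.
p = √(2mKE) = √(2 × 1.673 × 10⁻²⁷ × 2.259 × 10⁻¹⁹) = 2.749 × 10⁻²³ kg·m/s.
λ = h/p = 6.626 × 10⁻³⁴ / 2.749 × 10⁻²³ = 2.41 × 10⁻¹¹ m = 24.1 pm.

λ = 24.1 pm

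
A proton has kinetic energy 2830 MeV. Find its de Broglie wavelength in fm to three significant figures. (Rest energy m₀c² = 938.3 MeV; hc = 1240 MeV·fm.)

λ = 0.340 fm

Total energy E = KE + m₀c² = 2830 + 938.3 = 3768.3 MeV.
(pc)² = E² − (m₀c²)² = (3768.3)² − (938.3)² = 1.332 × 10⁷ MeV², so pc = 3650 MeV.
λ = hc/(pc) = 1240 MeV·fm / 3650 MeV = 0.340 fm.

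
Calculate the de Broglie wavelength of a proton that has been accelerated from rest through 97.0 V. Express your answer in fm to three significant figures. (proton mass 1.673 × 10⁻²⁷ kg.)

λ = 2910 fm

KE = eV = 1.602 × 10⁻¹⁹ × 97.00 = 1.554 × 10⁻¹⁷ J.
p = √(2mKE) = √(2 × 1.673 × 10⁻²⁷ × 1.554 × 10⁻¹⁷) = 2.280 × 10⁻²² kg·m/s.
λ = h/p = 6.626 × 10⁻³⁴ / 2.280 × 10⁻²² = 2.91 × 10⁻¹² m = 2910 fm.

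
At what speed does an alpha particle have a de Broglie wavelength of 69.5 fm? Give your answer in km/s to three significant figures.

p = h/λ = 6.626 × 10⁻³⁴ / 6.950 × 10⁻¹⁴ = 9.534 × 10⁻²¹ kg·m/s.
v = p/m = 9.534 × 10⁻²¹ / 6.645 × 10⁻²⁷ = 1.43 × 10⁶ m/s = 1430 km/s.

v = 1430 km/s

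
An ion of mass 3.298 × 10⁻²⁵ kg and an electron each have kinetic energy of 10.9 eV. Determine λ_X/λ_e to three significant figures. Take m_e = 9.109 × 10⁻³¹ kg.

At fixed KE, p = √(2mKE) so λ = h/p ∝ 1/√m.
λ_X/λ_e = √(m_e/m_X) = √(9.109 × 10⁻³¹/3.298 × 10⁻²⁵) = √(2.762 × 10⁻⁶) = 1.66 × 10⁻³.

λ_X/λ_e = 1.66 × 10⁻³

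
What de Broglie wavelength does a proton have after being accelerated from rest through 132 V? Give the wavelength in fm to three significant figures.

λ = 2490 fm

KE = eV = 1.602 × 10⁻¹⁹ × 132.0 = 2.115 × 10⁻¹⁷ J.
p = √(2mKE) = √(2 × 1.673 × 10⁻²⁷ × 2.115 × 10⁻¹⁷) = 2.660 × 10⁻²² kg·m/s.
λ = h/p = 6.626 × 10⁻³⁴ / 2.660 × 10⁻²² = 2.49 × 10⁻¹² m = 2490 fm.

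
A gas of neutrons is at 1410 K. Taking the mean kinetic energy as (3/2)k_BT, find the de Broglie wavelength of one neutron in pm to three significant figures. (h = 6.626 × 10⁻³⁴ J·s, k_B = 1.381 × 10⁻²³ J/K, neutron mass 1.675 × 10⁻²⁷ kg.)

KE = (3/2)k_BT = 1.5 × 1.381 × 10⁻²³ × 1410 = 2.921 × 10⁻²⁰ J.
p = √(2mKE) = √(2 × 1.675 × 10⁻²⁷ × 2.921 × 10⁻²⁰) = 9.892 × 10⁻²⁴ kg·m/s.
λ = h/p = 6.70 × 10⁻¹¹ m = 67.0 pm.

λ = 67.0 pm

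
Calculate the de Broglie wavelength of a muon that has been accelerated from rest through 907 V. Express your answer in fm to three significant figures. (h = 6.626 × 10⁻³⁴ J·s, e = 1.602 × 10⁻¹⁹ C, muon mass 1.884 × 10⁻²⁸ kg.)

KE = eV = 1.602 × 10⁻¹⁹ × 907.0 = 1.453 × 10⁻¹⁶ J.
p = √(2mKE) = √(2 × 1.884 × 10⁻²⁸ × 1.453 × 10⁻¹⁶) = 2.340 × 10⁻²² kg·m/s.
λ = h/p = 6.626 × 10⁻³⁴ / 2.340 × 10⁻²² = 2.83 × 10⁻¹² m = 2830 fm.

λ = 2830 fm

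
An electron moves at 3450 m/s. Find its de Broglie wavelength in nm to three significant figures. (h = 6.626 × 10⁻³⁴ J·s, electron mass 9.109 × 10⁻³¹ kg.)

λ = 211 nm

p = mv = 9.109 × 10⁻³¹ × 3450 = 3.143 × 10⁻²⁷ kg·m/s.
λ = h/p = 6.626 × 10⁻³⁴ / 3.143 × 10⁻²⁷ = 2.11 × 10⁻⁷ m = 211 nm.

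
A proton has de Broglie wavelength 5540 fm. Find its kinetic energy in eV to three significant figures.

p = h/λ = 6.626 × 10⁻³⁴ / 5.540 × 10⁻¹² = 1.196 × 10⁻²² kg·m/s.
KE = p²/(2m) = (1.196 × 10⁻²²)² / (2 × 1.673 × 10⁻²⁷) = 4.275 × 10⁻¹⁸ J = 26.7 eV.

KE = 26.7 eV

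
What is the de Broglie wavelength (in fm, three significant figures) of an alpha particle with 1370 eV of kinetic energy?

λ = 388 fm

KE = 1370 eV = 2.195 × 10⁻¹⁶ J.
p = √(2mKE) = √(2 × 6.645 × 10⁻²⁷ × 2.195 × 10⁻¹⁶) = 1.708 × 10⁻²¹ kg·m/s.
λ = h/p = 6.626 × 10⁻³⁴ / 1.708 × 10⁻²¹ = 3.88 × 10⁻¹³ m = 388 fm.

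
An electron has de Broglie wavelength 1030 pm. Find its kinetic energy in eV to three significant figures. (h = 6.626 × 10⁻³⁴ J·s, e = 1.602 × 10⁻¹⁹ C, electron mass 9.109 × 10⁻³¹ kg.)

KE = 1.42 eV

p = h/λ = 6.626 × 10⁻³⁴ / 1.030 × 10⁻⁹ = 6.433 × 10⁻²⁵ kg·m/s.
KE = p²/(2m) = (6.433 × 10⁻²⁵)² / (2 × 9.109 × 10⁻³¹) = 2.272 × 10⁻¹⁹ J = 1.42 eV.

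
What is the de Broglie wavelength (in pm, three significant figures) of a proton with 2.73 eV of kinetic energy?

KE = 2.73 eV = 4.373 × 10⁻¹⁹ J.
p = √(2mKE) = √(2 × 1.673 × 10⁻²⁷ × 4.373 × 10⁻¹⁹) = 3.825 × 10⁻²³ kg·m/s.
λ = h/p = 6.626 × 10⁻³⁴ / 3.825 × 10⁻²³ = 1.73 × 10⁻¹¹ m = 17.3 pm.

λ = 17.3 pm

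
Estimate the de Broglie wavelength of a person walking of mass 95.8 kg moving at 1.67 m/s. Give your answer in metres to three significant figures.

λ = 4.14 × 10⁻³⁶ m

p = mv = 95.8 × 1.67 = 1.600 × 10² kg·m/s.
λ = h/p = 6.626 × 10⁻³⁴ / 1.600 × 10² = 4.14 × 10⁻³⁶ m.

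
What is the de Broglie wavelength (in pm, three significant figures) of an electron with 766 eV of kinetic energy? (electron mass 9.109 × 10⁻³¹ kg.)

KE = 766 eV = 1.227 × 10⁻¹⁶ J.
p = √(2mKE) = √(2 × 9.109 × 10⁻³¹ × 1.227 × 10⁻¹⁶) = 1.495 × 10⁻²³ kg·m/s.
λ = h/p = 6.626 × 10⁻³⁴ / 1.495 × 10⁻²³ = 4.43 × 10⁻¹¹ m = 44.3 pm.

λ = 44.3 pm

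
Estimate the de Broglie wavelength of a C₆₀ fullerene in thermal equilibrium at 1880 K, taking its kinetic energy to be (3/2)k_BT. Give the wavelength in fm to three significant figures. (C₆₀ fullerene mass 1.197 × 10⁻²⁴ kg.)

KE = (3/2)k_BT = 1.5 × 1.381 × 10⁻²³ × 1880 = 3.894 × 10⁻²⁰ J.
p = √(2mKE) = √(2 × 1.197 × 10⁻²⁴ × 3.894 × 10⁻²⁰) = 3.053 × 10⁻²² kg·m/s.
λ = h/p = 2.17 × 10⁻¹² m = 2170 fm.

λ = 2170 fm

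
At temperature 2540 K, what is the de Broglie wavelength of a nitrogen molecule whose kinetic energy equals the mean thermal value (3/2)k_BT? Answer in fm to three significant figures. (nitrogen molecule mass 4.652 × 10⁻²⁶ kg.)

KE = (3/2)k_BT = 1.5 × 1.381 × 10⁻²³ × 2540 = 5.262 × 10⁻²⁰ J.
p = √(2mKE) = √(2 × 4.652 × 10⁻²⁶ × 5.262 × 10⁻²⁰) = 6.997 × 10⁻²³ kg·m/s.
λ = h/p = 9.47 × 10⁻¹² m = 9470 fm.

λ = 9470 fm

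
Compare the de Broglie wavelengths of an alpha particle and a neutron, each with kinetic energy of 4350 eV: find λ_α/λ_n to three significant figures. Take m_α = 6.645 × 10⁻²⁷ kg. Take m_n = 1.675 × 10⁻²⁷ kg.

λ_α/λ_n = 0.502

At fixed KE, p = √(2mKE) so λ = h/p ∝ 1/√m.
λ_α/λ_n = √(m_n/m_α) = √(1.675 × 10⁻²⁷/6.645 × 10⁻²⁷) = √(0.2521) = 0.502.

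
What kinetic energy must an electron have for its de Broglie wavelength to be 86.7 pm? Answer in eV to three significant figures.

p = h/λ = 6.626 × 10⁻³⁴ / 8.670 × 10⁻¹¹ = 7.642 × 10⁻²⁴ kg·m/s.
KE = p²/(2m) = (7.642 × 10⁻²⁴)² / (2 × 9.109 × 10⁻³¹) = 3.206 × 10⁻¹⁷ J = 200 eV.

KE = 200 eV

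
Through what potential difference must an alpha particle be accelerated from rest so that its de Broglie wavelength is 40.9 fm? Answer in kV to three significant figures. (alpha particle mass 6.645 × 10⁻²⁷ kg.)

V = 61.6 kV

p = h/λ = 6.626 × 10⁻³⁴ / 4.090 × 10⁻¹⁴ = 1.620 × 10⁻²⁰ kg·m/s.
KE = p²/(2m) = 1.975 × 10⁻¹⁴ J.
V = KE/2e = 1.975 × 10⁻¹⁴ / (2 × 1.602 × 10⁻¹⁹) = 61.6 kV.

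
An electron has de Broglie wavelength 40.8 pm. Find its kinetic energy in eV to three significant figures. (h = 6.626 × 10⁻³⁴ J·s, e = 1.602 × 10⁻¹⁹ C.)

p = h/λ = 6.626 × 10⁻³⁴ / 4.080 × 10⁻¹¹ = 1.624 × 10⁻²³ kg·m/s.
KE = p²/(2m) = (1.624 × 10⁻²³)² / (2 × 9.109 × 10⁻³¹) = 1.448 × 10⁻¹⁶ J = 904 eV.

KE = 904 eV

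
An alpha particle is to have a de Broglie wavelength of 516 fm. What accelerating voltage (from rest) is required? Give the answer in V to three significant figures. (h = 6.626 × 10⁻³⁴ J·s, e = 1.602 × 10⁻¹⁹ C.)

V = 387 V

p = h/λ = 6.626 × 10⁻³⁴ / 5.160 × 10⁻¹³ = 1.284 × 10⁻²¹ kg·m/s.
KE = p²/(2m) = 1.241 × 10⁻¹⁶ J.
V = KE/2e = 1.241 × 10⁻¹⁶ / (2 × 1.602 × 10⁻¹⁹) = 387 V.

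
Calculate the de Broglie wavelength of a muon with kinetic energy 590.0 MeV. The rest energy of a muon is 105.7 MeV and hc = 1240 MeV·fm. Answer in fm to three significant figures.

λ = 1.80 fm

Total energy E = KE + m₀c² = 590.0 + 105.7 = 695.7 MeV.
(pc)² = E² − (m₀c²)² = (695.7)² − (105.7)² = 4.728 × 10⁵ MeV², so pc = 687.6 MeV.
λ = hc/(pc) = 1240 MeV·fm / 687.6 MeV = 1.80 fm.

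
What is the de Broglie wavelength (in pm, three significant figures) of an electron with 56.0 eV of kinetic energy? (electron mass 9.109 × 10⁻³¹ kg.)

λ = 164 pm

KE = 56.0 eV = 8.971 × 10⁻¹⁸ J.
p = √(2mKE) = √(2 × 9.109 × 10⁻³¹ × 8.971 × 10⁻¹⁸) = 4.043 × 10⁻²⁴ kg·m/s.
λ = h/p = 6.626 × 10⁻³⁴ / 4.043 × 10⁻²⁴ = 1.64 × 10⁻¹⁰ m = 164 pm.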